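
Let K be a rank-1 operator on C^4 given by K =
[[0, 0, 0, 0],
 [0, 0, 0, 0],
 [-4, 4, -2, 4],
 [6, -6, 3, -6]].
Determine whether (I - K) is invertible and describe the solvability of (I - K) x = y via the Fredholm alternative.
(I - K) is invertible (det(I - K) = 9 ≠ 0), so for every y in C^4 the equation (I - K) x = y has a unique solution.

K has rank 1, so it is an outer product K = u v^T: every row of K is a multiple of one row vector. Reading off the entries, u = (0, 0, -2, 3) and v = (2, -2, 1, -2) (row i of K equals u_i·v^T). A rank-one matrix u v^T satisfies K u = u (v·u) and kills the (3)-dimensional subspace v^⊥, so its characteristic polynomial is lambda^3 (lambda - v·u) with v·u = tr K = -8. Hence the eigenvalues of I - K are 1 (multiplicity 3) and 1 - (-8) = 9, so det(I - K) = 9. (Direct check: I - K =
[[1, 0, 0, 0],
 [0, 1, 0, 0],
 [4, -4, 3, -4],
 [-6, 6, -3, 7]]
has determinant 9.) The finite-dimensional Fredholm alternative says: either (I - K) is invertible, or ker(I - K) ≠ {0} and then range(I - K) = ker((I - K)^*)^⊥, with dim ker(I - K) = dim ker((I - K)^*). Since det(I - K) ≠ 0, 1 is not an eigenvalue of K and ker(I - K) = {0}, so we are in the first case: for every y there is a unique x = (I - K)^(-1) y. Explicitly, by the Sherman–Morrison formula, (I - u v^T)^(-1) = I + u v^T/(1 - v·u), i.e. (I - K)^(-1) = I + K/(9).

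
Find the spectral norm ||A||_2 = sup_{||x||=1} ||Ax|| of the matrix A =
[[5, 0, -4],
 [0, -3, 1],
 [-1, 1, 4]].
||A||_2 ≈ 7.3348 (= sqrt(largest eigenvalue of A^T A))

||A||_2 = sigma_max(A) = sqrt(lambda_max(A^T A)). Form the symmetric matrix M = A^T A =
[[26, -1, -24],
 [-1, 10, 1],
 [-24, 1, 33]].
Its characteristic polynomial (trace, sum of principal 2x2 minors, determinant of M give the coefficients) is
  p(λ) = det(λ I - M) = λ^3 - 69λ^2 + 870λ - 2809.
No integer candidate from the rational root theorem (±divisors of 2809) is a root, so the roots are irrational. The cubic discriminant is Δ = 100655649 > 0, so there are three distinct real roots. p(5) = -59 and p(6) = 143 have opposite signs, so a root lies in (5, 6); Newton's method refines it to λ ≈ 5.2439. p(9) = 161 and p(10) = -9 have opposite signs, so a root lies in (9, 10); Newton's method refines it to λ ≈ 9.9568. p(53) = -1643 and p(54) = 431 have opposite signs, so a root lies in (53, 54); Newton's method refines it to λ ≈ 53.7993. Check (Vieta): the three roots sum to 69, matching tr M = 69.
So the eigenvalues of A^T A are ≈ 5.2439, 9.9568, 53.7993 (all ≥ 0, as they must be for A^T A). The largest is λ_max ≈ 53.7993, hence ||A||_2 = sqrt(λ_max) ≈ 7.3348.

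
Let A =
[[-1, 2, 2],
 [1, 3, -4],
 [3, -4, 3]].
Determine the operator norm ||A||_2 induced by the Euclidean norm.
||A||_2 ≈ 7.1741 (= sqrt(largest eigenvalue of A^T A))

||A||_2 = sigma_max(A) = sqrt(lambda_max(A^T A)). Form the symmetric matrix M = A^T A =
[[11, -11, 3],
 [-11, 29, -20],
 [3, -20, 29]].
Its characteristic polynomial (trace, sum of principal 2x2 minors, determinant of M give the coefficients) is
  p(λ) = det(λ I - M) = λ^3 - 69λ^2 + 949λ - 2401.
No integer candidate from the rational root theorem (±divisors of 2401) is a root, so the roots are irrational. The cubic discriminant is Δ = 388387760 > 0, so there are three distinct real roots. p(3) = -148 and p(4) = 355 have opposite signs, so a root lies in (3, 4); Newton's method refines it to λ ≈ 3.2712. p(14) = 105 and p(15) = -316 have opposite signs, so a root lies in (14, 15); Newton's method refines it to λ ≈ 14.2612. p(51) = -820 and p(52) = 979 have opposite signs, so a root lies in (51, 52); Newton's method refines it to λ ≈ 51.4676. Check (Vieta): the three roots sum to 69, matching tr M = 69.
So the eigenvalues of A^T A are ≈ 3.2712, 14.2612, 51.4676 (all ≥ 0, as they must be for A^T A). The largest is λ_max ≈ 51.4676, hence ||A||_2 = sqrt(λ_max) ≈ 7.1741.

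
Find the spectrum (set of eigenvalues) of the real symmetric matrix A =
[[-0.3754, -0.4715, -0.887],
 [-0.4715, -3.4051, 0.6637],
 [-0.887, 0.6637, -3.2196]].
sigma(A) ≈ {-4, -3, 0}

A is real symmetric, so its spectrum consists of real eigenvalues. Expanding the characteristic polynomial of the displayed matrix gives
  det(λ I - A) = p(λ) = λ^3 + (7)λ^2 + (12)λ + (0).
Solving p(λ) = 0 yields eigenvalues ≈ -4, -3, 0. (A is shown rounded to 4 decimals, so these recover the underlying integer eigenvalues to within that precision.)
Verification: the trace of A = -7 equals the sum of eigenvalues -7, and det(A) ≈ -0.0002 matches the eigenvalue product 0.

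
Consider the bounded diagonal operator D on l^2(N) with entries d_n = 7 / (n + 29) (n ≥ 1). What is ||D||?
||D|| = 7/30 (attained at n = 1)

For D diagonal, ||D|| = sup_n |d_n| = sup_n 7/(n + 29). This is positive and strictly decreasing in n, so the supremum is attained at n = 1: d_1 = 7/(1 + 29) = 7/30. Hence ||D|| = 7/30.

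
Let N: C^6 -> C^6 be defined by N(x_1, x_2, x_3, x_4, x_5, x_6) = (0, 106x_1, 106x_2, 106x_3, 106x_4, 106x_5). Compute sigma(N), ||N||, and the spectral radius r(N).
sigma(N) = {0}; ||N|| = 106; r(N) = 0. (N is nilpotent with N^6 = 0.)

On C^6, N is a strictly lower-triangular matrix with 106 on the subdiagonal and zeros elsewhere, so its characteristic polynomial is lambda^6 and every eigenvalue is 0: sigma(N) = {0}. For the operator norm, N e_i = 106e_{i+1} for i = 1, ..., 5 and N e_6 = 0, so the singular values of N are 106 (with multiplicity 5) and 0; hence ||N|| = 106. The spectral radius r(N) = max|lambda| = 0. Note ||N|| > r(N) — characteristic of non-normal nilpotent operators. Indeed N^6 = 0.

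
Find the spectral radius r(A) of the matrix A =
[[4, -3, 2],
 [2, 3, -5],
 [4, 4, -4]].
r(A) = 5

The eigenvalues of A are the roots of its characteristic polynomial. With M = A (coefficients from the trace, the sum of principal 2x2 minors, and det A):
  p(λ) = det(λ I - M) = λ^3 - 3λ^2 + 2λ - 60.
By the rational root theorem any rational root is an integer divisor of 60. Testing λ = 5: p(5) = 125 - 75 + 10 - 60 = 0, so λ = 5 is a root. Dividing out (λ - 5) leaves p(λ) = (λ - 5)(λ^2 + 2λ + 12). For λ^2 + 2λ + 12 the discriminant is -44. It is negative, so the roots are the complex-conjugate pair λ = -1 ± (sqrt(44)/2) i ≈ -1 ± 3.3166i. For a conjugate pair the product of the roots equals the constant term, so |λ|^2 = 12 and |λ| = sqrt(12) ≈ 3.4641.
Thus the eigenvalues (to 4 decimals) are -1 ± 3.3166i (modulus 3.4641); 5 (modulus 5). The spectral radius is the largest modulus: r(A) = 5. (Cross-check: r(A) ≤ ||A||_2 ≈ 9.2306; equality holds whenever A is normal, though it can also hold for some non-normal A.)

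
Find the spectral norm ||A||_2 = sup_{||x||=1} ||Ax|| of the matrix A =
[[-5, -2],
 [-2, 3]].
||A||_2 = sqrt((42 + sqrt(320))/2) ≈ 5.4721 (= sqrt(largest eigenvalue of A^T A))

||A||_2 = sigma_max(A) = sqrt(lambda_max(A^T A)). Form the symmetric matrix M = A^T A =
[[29, 4],
 [4, 13]].
Its characteristic polynomial (trace, determinant of M give the coefficients) is
  p(λ) = det(λ I - M) = λ^2 - 42λ + 361.
For λ^2 - 42λ + 361 the discriminant is 320. It is nonnegative but not a perfect square, so the roots are real and irrational: λ = (42 ± sqrt(320))/2 ≈ 29.9443, 12.0557.
So the eigenvalues of A^T A are ≈ 12.0557, 29.9443 (all ≥ 0, as they must be for A^T A). The largest is λ_max = (42 + sqrt(320))/2 ≈ 29.9443, hence ||A||_2 = sqrt(λ_max) = sqrt((42 + sqrt(320))/2) ≈ 5.4721.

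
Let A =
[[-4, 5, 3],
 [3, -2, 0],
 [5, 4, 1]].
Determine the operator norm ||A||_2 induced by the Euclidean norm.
||A||_2 ≈ 7.7619 (= sqrt(largest eigenvalue of A^T A))

||A||_2 = sigma_max(A) = sqrt(lambda_max(A^T A)). Form the symmetric matrix M = A^T A =
[[50, -6, -7],
 [-6, 45, 19],
 [-7, 19, 10]].
Its characteristic polynomial (trace, sum of principal 2x2 minors, determinant of M give the coefficients) is
  p(λ) = det(λ I - M) = λ^3 - 105λ^2 + 2754λ - 3481.
No integer candidate from the rational root theorem (±divisors of 3481) is a root, so the roots are irrational. The cubic discriminant is Δ = 1741135257 > 0, so there are three distinct real roots. p(1) = -831 and p(2) = 1615 have opposite signs, so a root lies in (1, 2); Newton's method refines it to λ ≈ 1.3306. p(43) = 303 and p(44) = -401 have opposite signs, so a root lies in (43, 44); Newton's method refines it to λ ≈ 43.4216. p(60) = -241 and p(61) = 789 have opposite signs, so a root lies in (60, 61); Newton's method refines it to λ ≈ 60.2478. Check (Vieta): the three roots sum to 105, matching tr M = 105.
So the eigenvalues of A^T A are ≈ 1.3306, 43.4216, 60.2478 (all ≥ 0, as they must be for A^T A). The largest is λ_max ≈ 60.2478, hence ||A||_2 = sqrt(λ_max) ≈ 7.7619.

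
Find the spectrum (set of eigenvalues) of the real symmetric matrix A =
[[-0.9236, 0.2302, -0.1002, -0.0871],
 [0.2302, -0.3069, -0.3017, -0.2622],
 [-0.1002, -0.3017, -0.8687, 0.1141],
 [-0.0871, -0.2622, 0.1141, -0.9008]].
sigma(A) ≈ {-1, 0} (-1 with multiplicity 3)

A is real symmetric, so its spectrum consists of real eigenvalues. Expanding the characteristic polynomial of the displayed matrix gives
  det(λ I - A) = p(λ) = λ^4 + (3)λ^3 + (3)λ^2 + (1)λ + (0).
Solving p(λ) = 0 yields eigenvalues ≈ -1, -1, -1, 0. (A is shown rounded to 4 decimals, so these recover the underlying integer eigenvalues to within that precision.)
Verification: the trace of A = -3 equals the sum of eigenvalues -3, and det(A) ≈ -0.0001 matches the eigenvalue product 0.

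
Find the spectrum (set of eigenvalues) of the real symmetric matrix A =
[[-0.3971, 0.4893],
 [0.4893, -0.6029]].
sigma(A) ≈ {-1, 0}

A is real symmetric, so its spectrum consists of real eigenvalues. Expanding the characteristic polynomial of the displayed matrix gives
  det(λ I - A) = p(λ) = λ^2 + (1)λ + (0).
Solving p(λ) = 0 yields eigenvalues ≈ -1, 0. (A is shown rounded to 4 decimals, so these recover the underlying integer eigenvalues to within that precision.)
Verification: the trace of A = -1 equals the sum of eigenvalues -1, and det(A) ≈ -0.0000 matches the eigenvalue product 0.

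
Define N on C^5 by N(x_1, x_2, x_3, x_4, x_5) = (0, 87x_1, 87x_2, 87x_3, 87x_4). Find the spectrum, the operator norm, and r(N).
sigma(N) = {0}; ||N|| = 87; r(N) = 0. (N is nilpotent with N^5 = 0.)

On C^5, N is a strictly lower-triangular matrix with 87 on the subdiagonal and zeros elsewhere, so its characteristic polynomial is lambda^5 and every eigenvalue is 0: sigma(N) = {0}. For the operator norm, N e_i = 87e_{i+1} for i = 1, ..., 4 and N e_5 = 0, so the singular values of N are 87 (with multiplicity 4) and 0; hence ||N|| = 87. The spectral radius r(N) = max|lambda| = 0. Note ||N|| > r(N) — characteristic of non-normal nilpotent operators. Indeed N^5 = 0.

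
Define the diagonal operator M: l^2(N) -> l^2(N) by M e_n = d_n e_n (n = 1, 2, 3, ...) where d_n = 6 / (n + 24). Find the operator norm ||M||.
||M|| = 6/25 (attained at n = 1)

For M diagonal, ||M|| = sup_n |d_n| = sup_n 6/(n + 24). This is positive and strictly decreasing in n, so the supremum is attained at n = 1: d_1 = 6/(1 + 24) = 6/25. Hence ||M|| = 6/25.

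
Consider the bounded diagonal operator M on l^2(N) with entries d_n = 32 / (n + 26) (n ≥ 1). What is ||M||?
||M|| = 32/27 (attained at n = 1)

For M diagonal, ||M|| = sup_n |d_n| = sup_n 32/(n + 26). This is positive and strictly decreasing in n, so the supremum is attained at n = 1: d_1 = 32/(1 + 26) = 32/27. Hence ||M|| = 32/27.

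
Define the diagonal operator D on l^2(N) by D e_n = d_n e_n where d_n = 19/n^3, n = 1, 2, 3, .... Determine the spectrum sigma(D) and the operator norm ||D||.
sigma(D) = {19/n^3 : n ≥ 1} ∪ {0}; ||D|| = 19

A bounded diagonal operator on l^2 with diagonal entries d_n has spectrum equal to the closure of {d_n : n ≥ 1}: every d_n is an eigenvalue (with eigenvector e_n), so {d_n} ⊂ sigma(D); the spectrum is closed, so its closure is too; and for lambda not in the closure, (D - lambda I) has bounded inverse (the diagonal entries 1/(d_n - lambda) are bounded). For our sequence d_n = 19/n^3, n = 1, 2, 3, ...:
  - {d_n} = {19/n^3 : n ≥ 1}; the only limit point is 0
  - closure = {19/n^3 : n ≥ 1} ∪ {0}
For the norm: a diagonal operator has ||D|| = sup_n |d_n|. Here d_n = 19/n^3 is positive and decreasing, so sup_n |d_n| = d_1 = 19. So ||D|| = 19.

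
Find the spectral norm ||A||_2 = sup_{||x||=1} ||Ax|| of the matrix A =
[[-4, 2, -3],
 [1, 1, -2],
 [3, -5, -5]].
||A||_2 ≈ 7.8382 (= sqrt(largest eigenvalue of A^T A))

||A||_2 = sigma_max(A) = sqrt(lambda_max(A^T A)). Form the symmetric matrix M = A^T A =
[[26, -22, -5],
 [-22, 30, 17],
 [-5, 17, 38]].
Its characteristic polynomial (trace, sum of principal 2x2 minors, determinant of M give the coefficients) is
  p(λ) = det(λ I - M) = λ^3 - 94λ^2 + 2110λ - 6724.
No integer candidate from the rational root theorem (±divisors of 6724) is a root, so the roots are irrational. The cubic discriminant is Δ = 2208402464 > 0, so there are three distinct real roots. p(3) = -1213 and p(4) = 276 have opposite signs, so a root lies in (3, 4); Newton's method refines it to λ ≈ 3.8059. p(28) = 612 and p(29) = -199 have opposite signs, so a root lies in (28, 29); Newton's method refines it to λ ≈ 28.7565. p(61) = -807 and p(62) = 1088 have opposite signs, so a root lies in (61, 62); Newton's method refines it to λ ≈ 61.4376. Check (Vieta): the three roots sum to 94, matching tr M = 94.
So the eigenvalues of A^T A are ≈ 3.8059, 28.7565, 61.4376 (all ≥ 0, as they must be for A^T A). The largest is λ_max ≈ 61.4376, hence ||A||_2 = sqrt(λ_max) ≈ 7.8382.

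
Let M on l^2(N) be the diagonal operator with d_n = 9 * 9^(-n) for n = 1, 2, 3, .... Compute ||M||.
||M|| = 1 (attained at n = 1)

For M diagonal, ||M|| = sup_n |d_n|. The sequence d_n = 9 * 9^(-n) is positive and strictly decreasing (ratio 9^(-1) < 1), so the supremum is d_1 = 9/9 = 1. Hence ||M|| = 1.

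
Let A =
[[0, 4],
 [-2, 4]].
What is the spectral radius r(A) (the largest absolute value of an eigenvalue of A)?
r(A) = sqrt(8) ≈ 2.8284

The eigenvalues of A are the roots of its characteristic polynomial. With M = A (coefficients from the trace and determinant):
  p(λ) = det(λ I - M) = λ^2 - 4λ + 8.
For λ^2 - 4λ + 8 the discriminant is -16. It is negative, so the roots are the complex-conjugate pair λ = 2 ± (sqrt(16)/2) i ≈ 2 ± 2i. For a conjugate pair the product of the roots equals the constant term, so |λ|^2 = 8 and |λ| = sqrt(8) ≈ 2.8284.
Thus the eigenvalues (to 4 decimals) are 2 ± 2i (modulus 2.8284). The spectral radius is the largest modulus: r(A) = sqrt(8) ≈ 2.8284. (Cross-check: r(A) ≤ ||A||_2 ≈ 5.8416; equality holds whenever A is normal, though it can also hold for some non-normal A.)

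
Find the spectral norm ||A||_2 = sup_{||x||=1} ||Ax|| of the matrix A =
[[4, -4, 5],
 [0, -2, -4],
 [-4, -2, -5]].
||A||_2 ≈ 9.6437 (= sqrt(largest eigenvalue of A^T A))

||A||_2 = sigma_max(A) = sqrt(lambda_max(A^T A)). Form the symmetric matrix M = A^T A =
[[32, -8, 40],
 [-8, 24, -2],
 [40, -2, 66]].
Its characteristic polynomial (trace, sum of principal 2x2 minors, determinant of M give the coefficients) is
  p(λ) = det(λ I - M) = λ^3 - 122λ^2 + 2796λ - 9216.
No integer candidate from the rational root theorem (±divisors of 9216) is a root, so the roots are irrational. The cubic discriminant is Δ = 16278910272 > 0, so there are three distinct real roots. p(3) = -1899 and p(4) = 80 have opposite signs, so a root lies in (3, 4); Newton's method refines it to λ ≈ 3.9573. p(25) = 59 and p(26) = -1416 have opposite signs, so a root lies in (25, 26); Newton's method refines it to λ ≈ 25.0412. p(93) = -9 and p(94) = 6200 have opposite signs, so a root lies in (93, 94); Newton's method refines it to λ ≈ 93.0015. Check (Vieta): the three roots sum to 122, matching tr M = 122.
So the eigenvalues of A^T A are ≈ 3.9573, 25.0412, 93.0015 (all ≥ 0, as they must be for A^T A). The largest is λ_max ≈ 93.0015, hence ||A||_2 = sqrt(λ_max) ≈ 9.6437.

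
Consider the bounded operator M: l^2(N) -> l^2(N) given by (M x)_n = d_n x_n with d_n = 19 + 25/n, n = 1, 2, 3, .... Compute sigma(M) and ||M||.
sigma(M) = {19 + 25/n : n ≥ 1} ∪ {19}; ||M|| = 44

A bounded diagonal operator on l^2 with diagonal entries d_n has spectrum equal to the closure of {d_n : n ≥ 1}: every d_n is an eigenvalue (with eigenvector e_n), so {d_n} ⊂ sigma(M); the spectrum is closed, so its closure is too; and for lambda not in the closure, (M - lambda I) has bounded inverse (the diagonal entries 1/(d_n - lambda) are bounded). For our sequence d_n = 19 + 25/n, n = 1, 2, 3, ...:
  - {d_n} = {19 + 25/n : n ≥ 1}; the only limit point is 19
  - closure = {19 + 25/n : n ≥ 1} ∪ {19}
For the norm: a diagonal operator has ||M|| = sup_n |d_n|. Here d_n = 19 + 25/n is positive and decreasing, so sup_n |d_n| = d_1 = 19 + 25 = 44. So ||M|| = 44.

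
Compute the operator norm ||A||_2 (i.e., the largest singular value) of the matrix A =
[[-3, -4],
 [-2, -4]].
||A||_2 = sqrt((45 + sqrt(1961))/2) ≈ 6.6814 (= sqrt(largest eigenvalue of A^T A))

||A||_2 = sigma_max(A) = sqrt(lambda_max(A^T A)). Form the symmetric matrix M = A^T A =
[[13, 20],
 [20, 32]].
Its characteristic polynomial (trace, determinant of M give the coefficients) is
  p(λ) = det(λ I - M) = λ^2 - 45λ + 16.
For λ^2 - 45λ + 16 the discriminant is 1961. It is nonnegative but not a perfect square, so the roots are real and irrational: λ = (45 ± sqrt(1961))/2 ≈ 44.6416, 0.3584.
So the eigenvalues of A^T A are ≈ 0.3584, 44.6416 (all ≥ 0, as they must be for A^T A). The largest is λ_max = (45 + sqrt(1961))/2 ≈ 44.6416, hence ||A||_2 = sqrt(λ_max) = sqrt((45 + sqrt(1961))/2) ≈ 6.6814.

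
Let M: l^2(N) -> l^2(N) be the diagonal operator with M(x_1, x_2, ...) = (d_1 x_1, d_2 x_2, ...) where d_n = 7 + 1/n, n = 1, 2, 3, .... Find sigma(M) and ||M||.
sigma(M) = {7 + 1/n : n ≥ 1} ∪ {7}; ||M|| = 8

A bounded diagonal operator on l^2 with diagonal entries d_n has spectrum equal to the closure of {d_n : n ≥ 1}: every d_n is an eigenvalue (with eigenvector e_n), so {d_n} ⊂ sigma(M); the spectrum is closed, so its closure is too; and for lambda not in the closure, (M - lambda I) has bounded inverse (the diagonal entries 1/(d_n - lambda) are bounded). For our sequence d_n = 7 + 1/n, n = 1, 2, 3, ...:
  - {d_n} = {7 + 1/n : n ≥ 1}; the only limit point is 7
  - closure = {7 + 1/n : n ≥ 1} ∪ {7}
For the norm: a diagonal operator has ||M|| = sup_n |d_n|. Here d_n = 7 + 1/n is positive and decreasing, so sup_n |d_n| = d_1 = 7 + 1 = 8. So ||M|| = 8.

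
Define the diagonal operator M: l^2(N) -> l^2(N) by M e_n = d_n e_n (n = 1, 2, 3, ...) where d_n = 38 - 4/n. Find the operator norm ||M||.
||M|| = 38

For a diagonal operator on l^2 with entries d_n, ||M|| = sup_n |d_n|. Here d_1 = 34, d_2 = 36, ..., and d_n = 38 - 4/n increases monotonically toward 38. All terms lie in [34, 38), so |d_n| = d_n and the supremum is the limit 38, which is not attained by any individual d_n. Hence ||M|| = 38.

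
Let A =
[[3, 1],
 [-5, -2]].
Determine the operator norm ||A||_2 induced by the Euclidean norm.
||A||_2 = sqrt((39 + sqrt(1517))/2) ≈ 6.2429 (= sqrt(largest eigenvalue of A^T A))

||A||_2 = sigma_max(A) = sqrt(lambda_max(A^T A)). Form the symmetric matrix M = A^T A =
[[34, 13],
 [13, 5]].
Its characteristic polynomial (trace, determinant of M give the coefficients) is
  p(λ) = det(λ I - M) = λ^2 - 39λ + 1.
For λ^2 - 39λ + 1 the discriminant is 1517. It is nonnegative but not a perfect square, so the roots are real and irrational: λ = (39 ± sqrt(1517))/2 ≈ 38.9743, 0.0257.
So the eigenvalues of A^T A are ≈ 0.0257, 38.9743 (all ≥ 0, as they must be for A^T A). The largest is λ_max = (39 + sqrt(1517))/2 ≈ 38.9743, hence ||A||_2 = sqrt(λ_max) = sqrt((39 + sqrt(1517))/2) ≈ 6.2429.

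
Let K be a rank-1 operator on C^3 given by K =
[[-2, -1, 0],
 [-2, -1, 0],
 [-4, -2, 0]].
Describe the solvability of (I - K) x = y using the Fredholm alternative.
(I - K) is invertible (det(I - K) = 4 ≠ 0), so for every y in C^3 the equation (I - K) x = y has a unique solution.

K has rank 1, so it is an outer product K = u v^T: every row of K is a multiple of one row vector. Reading off the entries, u = (1, 1, 2) and v = (-2, -1, 0) (row i of K equals u_i·v^T). A rank-one matrix u v^T satisfies K u = u (v·u) and kills the (2)-dimensional subspace v^⊥, so its characteristic polynomial is lambda^2 (lambda - v·u) with v·u = tr K = -3. Hence the eigenvalues of I - K are 1 (multiplicity 2) and 1 - (-3) = 4, so det(I - K) = 4. (Direct check: I - K =
[[3, 1, 0],
 [2, 2, 0],
 [4, 2, 1]]
has determinant 4.) The finite-dimensional Fredholm alternative says: either (I - K) is invertible, or ker(I - K) ≠ {0} and then range(I - K) = ker((I - K)^*)^⊥, with dim ker(I - K) = dim ker((I - K)^*). Since det(I - K) ≠ 0, 1 is not an eigenvalue of K and ker(I - K) = {0}, so we are in the first case: for every y there is a unique x = (I - K)^(-1) y. Explicitly, by the Sherman–Morrison formula, (I - u v^T)^(-1) = I + u v^T/(1 - v·u), i.e. (I - K)^(-1) = I + K/(4).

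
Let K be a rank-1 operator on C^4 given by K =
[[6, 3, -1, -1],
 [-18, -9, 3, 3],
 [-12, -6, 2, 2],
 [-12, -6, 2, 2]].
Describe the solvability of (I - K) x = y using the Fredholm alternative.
(I - K) is singular (det(I - K) = 0, i.e. 1 ∈ sigma(K)). (I - K) x = y is solvable iff y ⊥ ker((I - K)^*) = span{(6, 3, -1, -1)}, i.e. iff 6y_1 + 3y_2 - y_3 - y_4 = 0. When solvable, the solutions are x = y + c·(1, -3, -2, -2), c arbitrary (ker(I - K) = span{(1, -3, -2, -2)}, dimension 1).

K has rank 1, so it is an outer product K = u v^T: every row of K is a multiple of one row vector. Reading off the entries, u = (1, -3, -2, -2) and v = (6, 3, -1, -1) (row i of K equals u_i·v^T). A rank-one matrix u v^T satisfies K u = u (v·u) and kills the (3)-dimensional subspace v^⊥, so its characteristic polynomial is lambda^3 (lambda - v·u) with v·u = tr K = 1. Hence the eigenvalues of I - K are 1 (multiplicity 3) and 1 - (1) = 0, so det(I - K) = 0. (Direct check: I - K =
[[-5, -3, 1, 1],
 [18, 10, -3, -3],
 [12, 6, -1, -2],
 [12, 6, -2, -1]]
has determinant 0.) So 1 is an eigenvalue of K and (I - K) is not invertible. The finite-dimensional Fredholm alternative says: either (I - K) is invertible, or ker(I - K) ≠ {0} and then range(I - K) = ker((I - K)^*)^⊥, with dim ker(I - K) = dim ker((I - K)^*). We are in the second case, so we need both kernels. Kernel of I - K: (I - K) u = u - u (v·u) = u - u = 0, so ker(I - K) = span{u} = span{(1, -3, -2, -2)} (it is exactly 1-dimensional because rank(I - K) = 3). Kernel of the adjoint: K is real, so (I - K)^* = I - K^T = I - v u^T, and (I - v u^T) v = v - v (u·v) = 0; hence ker((I - K)^*) = span{v} = span{(6, 3, -1, -1)}. Therefore (I - K) x = y is solvable iff <y, v> = 0, i.e. iff 6y_1 + 3y_2 - y_3 - y_4 = 0. When this holds, K y = u (v·y) = 0, so (I - K) y = y and x = y is a particular solution; the full solution set is the line x = y + c·u = y + c·(1, -3, -2, -2), c ∈ C.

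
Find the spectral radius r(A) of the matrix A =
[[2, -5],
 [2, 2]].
r(A) = sqrt(14) ≈ 3.7417

The eigenvalues of A are the roots of its characteristic polynomial. With M = A (coefficients from the trace and determinant):
  p(λ) = det(λ I - M) = λ^2 - 4λ + 14.
For λ^2 - 4λ + 14 the discriminant is -40. It is negative, so the roots are the complex-conjugate pair λ = 2 ± (sqrt(40)/2) i ≈ 2 ± 3.1623i. For a conjugate pair the product of the roots equals the constant term, so |λ|^2 = 14 and |λ| = sqrt(14) ≈ 3.7417.
Thus the eigenvalues (to 4 decimals) are 2 ± 3.1623i (modulus 3.7417). The spectral radius is the largest modulus: r(A) = sqrt(14) ≈ 3.7417. (Cross-check: r(A) ≤ ||A||_2 ≈ 5.5311; equality holds whenever A is normal, though it can also hold for some non-normal A.)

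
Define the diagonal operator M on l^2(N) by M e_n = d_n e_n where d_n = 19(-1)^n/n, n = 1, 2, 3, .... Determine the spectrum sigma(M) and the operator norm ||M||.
sigma(M) = {19(-1)^n/n : n ≥ 1} ∪ {0}; ||M|| = 19

A bounded diagonal operator on l^2 with diagonal entries d_n has spectrum equal to the closure of {d_n : n ≥ 1}: every d_n is an eigenvalue (with eigenvector e_n), so {d_n} ⊂ sigma(M); the spectrum is closed, so its closure is too; and for lambda not in the closure, (M - lambda I) has bounded inverse (the diagonal entries 1/(d_n - lambda) are bounded). For our sequence d_n = 19(-1)^n/n, n = 1, 2, 3, ...:
  - {d_n} = {19(-1)^n/n : n ≥ 1}; the only limit point is 0
  - closure = {19(-1)^n/n : n ≥ 1} ∪ {0}
For the norm: a diagonal operator has ||M|| = sup_n |d_n|. Here |d_n| = 19/n is decreasing, so sup_n |d_n| = |d_1| = 19. So ||M|| = 19.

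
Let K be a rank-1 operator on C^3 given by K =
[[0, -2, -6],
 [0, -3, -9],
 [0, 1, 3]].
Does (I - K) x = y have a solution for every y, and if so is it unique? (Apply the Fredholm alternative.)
(I - K) is invertible (det(I - K) = 1 ≠ 0), so for every y in C^3 the equation (I - K) x = y has a unique solution.

K has rank 1, so it is an outer product K = u v^T: every row of K is a multiple of one row vector. Reading off the entries, u = (-2, -3, 1) and v = (0, 1, 3) (row i of K equals u_i·v^T). A rank-one matrix u v^T satisfies K u = u (v·u) and kills the (2)-dimensional subspace v^⊥, so its characteristic polynomial is lambda^2 (lambda - v·u) with v·u = tr K = 0. Hence the eigenvalues of I - K are 1 (multiplicity 2) and 1 - (0) = 1, so det(I - K) = 1. (Direct check: I - K =
[[1, 2, 6],
 [0, 4, 9],
 [0, -1, -2]]
has determinant 1.) The finite-dimensional Fredholm alternative says: either (I - K) is invertible, or ker(I - K) ≠ {0} and then range(I - K) = ker((I - K)^*)^⊥, with dim ker(I - K) = dim ker((I - K)^*). Since det(I - K) ≠ 0, 1 is not an eigenvalue of K and ker(I - K) = {0}, so we are in the first case: for every y there is a unique x = (I - K)^(-1) y. Explicitly, by the Sherman–Morrison formula, (I - u v^T)^(-1) = I + u v^T/(1 - v·u), i.e. (I - K)^(-1) = I + K.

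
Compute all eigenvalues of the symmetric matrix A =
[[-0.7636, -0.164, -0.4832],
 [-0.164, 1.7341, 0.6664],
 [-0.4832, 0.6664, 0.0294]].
sigma(A) ≈ {-1, 0, 2}

A is real symmetric, so its spectrum consists of real eigenvalues. Expanding the characteristic polynomial of the displayed matrix gives
  det(λ I - A) = p(λ) = λ^3 + (-1)λ^2 + (-2)λ + (0).
Solving p(λ) = 0 yields eigenvalues ≈ -1, 0, 2. (A is shown rounded to 4 decimals, so these recover the underlying integer eigenvalues to within that precision.)
Verification: the trace of A = 1 equals the sum of eigenvalues 1, and det(A) ≈ 0.0001 matches the eigenvalue product 0.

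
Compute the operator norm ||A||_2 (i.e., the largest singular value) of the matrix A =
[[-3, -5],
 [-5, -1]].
||A||_2 = sqrt((60 + sqrt(1664))/2) ≈ 7.099 (= sqrt(largest eigenvalue of A^T A))

||A||_2 = sigma_max(A) = sqrt(lambda_max(A^T A)). Form the symmetric matrix M = A^T A =
[[34, 20],
 [20, 26]].
Its characteristic polynomial (trace, determinant of M give the coefficients) is
  p(λ) = det(λ I - M) = λ^2 - 60λ + 484.
For λ^2 - 60λ + 484 the discriminant is 1664. It is nonnegative but not a perfect square, so the roots are real and irrational: λ = (60 ± sqrt(1664))/2 ≈ 50.3961, 9.6039.
So the eigenvalues of A^T A are ≈ 9.6039, 50.3961 (all ≥ 0, as they must be for A^T A). The largest is λ_max = (60 + sqrt(1664))/2 ≈ 50.3961, hence ||A||_2 = sqrt(λ_max) = sqrt((60 + sqrt(1664))/2) ≈ 7.099.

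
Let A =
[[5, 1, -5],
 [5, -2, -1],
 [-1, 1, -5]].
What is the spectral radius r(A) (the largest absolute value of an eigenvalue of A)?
r(A) ≈ 5.875

The eigenvalues of A are the roots of its characteristic polynomial. With M = A (coefficients from the trace, the sum of principal 2x2 minors, and det A):
  p(λ) = det(λ I - M) = λ^3 + 2λ^2 - 34λ - 66.
No integer candidate from the rational root theorem (±divisors of 66) is a root, so the roots are irrational. The cubic discriminant is Δ = 127124 > 0, so there are three distinct real roots. p(-6) = -6 and p(-5) = 29 have opposite signs, so a root lies in (-6, -5); Newton's method refines it to λ ≈ -5.875. p(-2) = 2 and p(-1) = -31 have opposite signs, so a root lies in (-2, -1); Newton's method refines it to λ ≈ -1.9339. p(5) = -61 and p(6) = 18 have opposite signs, so a root lies in (5, 6); Newton's method refines it to λ ≈ 5.8089. Check (Vieta): the three roots sum to -2, matching tr M = -2.
Thus the eigenvalues (to 4 decimals) are -5.875 (modulus 5.875); -1.9339 (modulus 1.9339); 5.8089 (modulus 5.8089). The spectral radius is the largest modulus: r(A) ≈ 5.875. (Cross-check: r(A) ≤ ||A||_2 ≈ 8.7195; equality holds whenever A is normal, though it can also hold for some non-normal A.)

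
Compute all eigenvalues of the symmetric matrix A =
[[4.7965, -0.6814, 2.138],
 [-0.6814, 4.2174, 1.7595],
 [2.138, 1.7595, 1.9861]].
sigma(A) ≈ {0, 5, 6}

A is real symmetric, so its spectrum consists of real eigenvalues. Expanding the characteristic polynomial of the displayed matrix gives
  det(λ I - A) = p(λ) = λ^3 + (-11)λ^2 + (30)λ + (0).
Solving p(λ) = 0 yields eigenvalues ≈ 0, 5, 6. (A is shown rounded to 4 decimals, so these recover the underlying integer eigenvalues to within that precision.)
Verification: the trace of A = 11 equals the sum of eigenvalues 11, and det(A) ≈ 0.0005 matches the eigenvalue product 0.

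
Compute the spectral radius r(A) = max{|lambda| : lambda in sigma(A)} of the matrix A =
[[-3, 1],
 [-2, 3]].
r(A) = sqrt(28)/2 ≈ 2.6458

The eigenvalues of A are the roots of its characteristic polynomial. With M = A (coefficients from the trace and determinant):
  p(λ) = det(λ I - M) = λ^2 - 7.
For λ^2 - 7 the discriminant is 28. It is nonnegative but not a perfect square, so the roots are real and irrational: λ = ± sqrt(28)/2 ≈ 2.6458, -2.6458.
Thus the eigenvalues (to 4 decimals) are 2.6458 (modulus 2.6458); -2.6458 (modulus 2.6458). The spectral radius is the largest modulus: r(A) = sqrt(28)/2 ≈ 2.6458. (Cross-check: r(A) ≤ ||A||_2 ≈ 4.5414; equality holds whenever A is normal, though it can also hold for some non-normal A.)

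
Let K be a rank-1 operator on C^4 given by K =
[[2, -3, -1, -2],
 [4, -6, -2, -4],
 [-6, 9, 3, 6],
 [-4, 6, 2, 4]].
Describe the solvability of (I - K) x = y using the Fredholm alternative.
(I - K) is invertible (det(I - K) = -2 ≠ 0), so for every y in C^4 the equation (I - K) x = y has a unique solution.

K has rank 1, so it is an outer product K = u v^T: every row of K is a multiple of one row vector. Reading off the entries, u = (1, 2, -3, -2) and v = (2, -3, -1, -2) (row i of K equals u_i·v^T). A rank-one matrix u v^T satisfies K u = u (v·u) and kills the (3)-dimensional subspace v^⊥, so its characteristic polynomial is lambda^3 (lambda - v·u) with v·u = tr K = 3. Hence the eigenvalues of I - K are 1 (multiplicity 3) and 1 - (3) = -2, so det(I - K) = -2. (Direct check: I - K =
[[-1, 3, 1, 2],
 [-4, 7, 2, 4],
 [6, -9, -2, -6],
 [4, -6, -2, -3]]
has determinant -2.) The finite-dimensional Fredholm alternative says: either (I - K) is invertible, or ker(I - K) ≠ {0} and then range(I - K) = ker((I - K)^*)^⊥, with dim ker(I - K) = dim ker((I - K)^*). Since det(I - K) ≠ 0, 1 is not an eigenvalue of K and ker(I - K) = {0}, so we are in the first case: for every y there is a unique x = (I - K)^(-1) y. Explicitly, by the Sherman–Morrison formula, (I - u v^T)^(-1) = I + u v^T/(1 - v·u), i.e. (I - K)^(-1) = I + K/(-2).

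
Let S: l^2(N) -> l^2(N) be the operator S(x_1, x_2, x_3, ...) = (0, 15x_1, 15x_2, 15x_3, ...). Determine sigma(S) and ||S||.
sigma(S) = closed disk {z in C : |z| ≤ 15}; ||S|| = 15

Note S = 15·U where U is the unit right shift (U x)_k = x_{k-1} (with x_0 := 0); so ||S|| = 15||U|| and sigma(S) = 15·sigma(U). ||S x||^2 = sum_{k≥1} |15x_k|^2 = 225||x||^2, so ||S|| = 15 and sigma(S) ⊂ {|z| ≤ 15}. For any |lambda| < 15, the equation (S - lambda I) x = 0 forces x_1 = 0, then 15x_k = lambda x_{k+1} ⇒ x = 0, so S has no eigenvalues. But (S - lambda I) is not surjective for |lambda| < 15: solving (S - lambda I) x = e_1 would require x_n proportional to (lambda/15)^(-n), which is not in l^2. So every |lambda| < 15 lies in the residual spectrum. The boundary |lambda| = 15 is in the approximate point spectrum (the spectrum is closed). Hence sigma(S) is the closed disk of radius 15.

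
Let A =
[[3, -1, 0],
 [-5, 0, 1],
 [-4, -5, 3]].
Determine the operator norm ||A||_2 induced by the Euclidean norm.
||A||_2 ≈ 8.2058 (= sqrt(largest eigenvalue of A^T A))

||A||_2 = sigma_max(A) = sqrt(lambda_max(A^T A)). Form the symmetric matrix M = A^T A =
[[50, 17, -17],
 [17, 26, -15],
 [-17, -15, 10]].
Its characteristic polynomial (trace, sum of principal 2x2 minors, determinant of M give the coefficients) is
  p(λ) = det(λ I - M) = λ^3 - 86λ^2 + 1257λ - 16.
No integer candidate from the rational root theorem (±divisors of 16) is a root, so the roots are irrational. The cubic discriminant is Δ = 3731974912 > 0, so there are three distinct real roots. p(0) = -16 and p(1) = 1156 have opposite signs, so a root lies in (0, 1); Newton's method refines it to λ ≈ 0.0127. p(18) = 578 and p(19) = -320 have opposite signs, so a root lies in (18, 19); Newton's method refines it to λ ≈ 18.6513. p(67) = -1088 and p(68) = 2228 have opposite signs, so a root lies in (67, 68); Newton's method refines it to λ ≈ 67.3359. Check (Vieta): the three roots sum to 86, matching tr M = 86.
So the eigenvalues of A^T A are ≈ 0.0127, 18.6513, 67.3359 (all ≥ 0, as they must be for A^T A). The largest is λ_max ≈ 67.3359, hence ||A||_2 = sqrt(λ_max) ≈ 8.2058.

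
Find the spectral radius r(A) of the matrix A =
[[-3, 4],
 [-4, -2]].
r(A) = sqrt(22) ≈ 4.6904

The eigenvalues of A are the roots of its characteristic polynomial. With M = A (coefficients from the trace and determinant):
  p(λ) = det(λ I - M) = λ^2 + 5λ + 22.
For λ^2 + 5λ + 22 the discriminant is -63. It is negative, so the roots are the complex-conjugate pair λ = -5/2 ± (sqrt(63)/2) i ≈ -2.5 ± 3.9686i. For a conjugate pair the product of the roots equals the constant term, so |λ|^2 = 22 and |λ| = sqrt(22) ≈ 4.6904.
Thus the eigenvalues (to 4 decimals) are -2.5 ± 3.9686i (modulus 4.6904). The spectral radius is the largest modulus: r(A) = sqrt(22) ≈ 4.6904. (Cross-check: r(A) ≤ ||A||_2 ≈ 5.217; equality holds whenever A is normal, though it can also hold for some non-normal A.)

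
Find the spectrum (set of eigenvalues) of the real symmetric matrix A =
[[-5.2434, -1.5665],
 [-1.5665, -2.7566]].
sigma(A) ≈ {-6, -2}

A is real symmetric, so its spectrum consists of real eigenvalues. Expanding the characteristic polynomial of the displayed matrix gives
  det(λ I - A) = p(λ) = λ^2 + (8)λ + (12).
Solving p(λ) = 0 yields eigenvalues ≈ -6, -2. (A is shown rounded to 4 decimals, so these recover the underlying integer eigenvalues to within that precision.)
Verification: the trace of A = -8 equals the sum of eigenvalues -8, and det(A) ≈ 12.0000 matches the eigenvalue product 12.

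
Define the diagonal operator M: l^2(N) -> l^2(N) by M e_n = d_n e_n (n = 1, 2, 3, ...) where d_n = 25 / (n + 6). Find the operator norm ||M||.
||M|| = 25/7 (attained at n = 1)

For M diagonal, ||M|| = sup_n |d_n| = sup_n 25/(n + 6). This is positive and strictly decreasing in n, so the supremum is attained at n = 1: d_1 = 25/(1 + 6) = 25/7. Hence ||M|| = 25/7.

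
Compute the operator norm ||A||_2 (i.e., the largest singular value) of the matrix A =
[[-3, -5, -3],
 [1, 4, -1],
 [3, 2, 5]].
||A||_2 ≈ 8.9627 (= sqrt(largest eigenvalue of A^T A))

||A||_2 = sigma_max(A) = sqrt(lambda_max(A^T A)). Form the symmetric matrix M = A^T A =
[[19, 25, 23],
 [25, 45, 21],
 [23, 21, 35]].
Its characteristic polynomial (trace, sum of principal 2x2 minors, determinant of M give the coefficients) is
  p(λ) = det(λ I - M) = λ^3 - 99λ^2 + 1500λ - 16.
No integer candidate from the rational root theorem (±divisors of 16) is a root, so the roots are irrational. The cubic discriminant is Δ = 8532911952 > 0, so there are three distinct real roots. p(0) = -16 and p(1) = 1386 have opposite signs, so a root lies in (0, 1); Newton's method refines it to λ ≈ 0.0107. p(18) = 740 and p(19) = -396 have opposite signs, so a root lies in (18, 19); Newton's method refines it to λ ≈ 18.66. p(80) = -1616 and p(81) = 3386 have opposite signs, so a root lies in (80, 81); Newton's method refines it to λ ≈ 80.3294. Check (Vieta): the three roots sum to 99, matching tr M = 99.
So the eigenvalues of A^T A are ≈ 0.0107, 18.66, 80.3294 (all ≥ 0, as they must be for A^T A). The largest is λ_max ≈ 80.3294, hence ||A||_2 = sqrt(λ_max) ≈ 8.9627.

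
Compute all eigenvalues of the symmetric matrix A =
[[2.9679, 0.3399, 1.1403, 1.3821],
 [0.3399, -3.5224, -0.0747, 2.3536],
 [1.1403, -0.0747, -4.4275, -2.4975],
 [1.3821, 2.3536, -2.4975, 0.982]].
sigma(A) ≈ {-6, -4, 2, 4}

A is real symmetric, so its spectrum consists of real eigenvalues. Expanding the characteristic polynomial of the displayed matrix gives
  det(λ I - A) = p(λ) = λ^4 + (4)λ^3 + (-28)λ^2 + (-64)λ + (192.0012).
Solving p(λ) = 0 yields eigenvalues ≈ -6, -4, 2, 4. (A is shown rounded to 4 decimals, so these recover the underlying integer eigenvalues to within that precision.)
Verification: the trace of A = -4 equals the sum of eigenvalues -4, and det(A) ≈ 192.0012 matches the eigenvalue product 192.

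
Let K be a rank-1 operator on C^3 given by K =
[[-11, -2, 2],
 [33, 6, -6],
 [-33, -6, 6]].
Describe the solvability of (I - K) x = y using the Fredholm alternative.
(I - K) is singular (det(I - K) = 0, i.e. 1 ∈ sigma(K)). (I - K) x = y is solvable iff y ⊥ ker((I - K)^*) = span{(-11, -2, 2)}, i.e. iff -11y_1 - 2y_2 + 2y_3 = 0. When solvable, the solutions are x = y + c·(1, -3, 3), c arbitrary (ker(I - K) = span{(1, -3, 3)}, dimension 1).

K has rank 1, so it is an outer product K = u v^T: every row of K is a multiple of one row vector. Reading off the entries, u = (1, -3, 3) and v = (-11, -2, 2) (row i of K equals u_i·v^T). A rank-one matrix u v^T satisfies K u = u (v·u) and kills the (2)-dimensional subspace v^⊥, so its characteristic polynomial is lambda^2 (lambda - v·u) with v·u = tr K = 1. Hence the eigenvalues of I - K are 1 (multiplicity 2) and 1 - (1) = 0, so det(I - K) = 0. (Direct check: I - K =
[[12, 2, -2],
 [-33, -5, 6],
 [33, 6, -5]]
has determinant 0.) So 1 is an eigenvalue of K and (I - K) is not invertible. The finite-dimensional Fredholm alternative says: either (I - K) is invertible, or ker(I - K) ≠ {0} and then range(I - K) = ker((I - K)^*)^⊥, with dim ker(I - K) = dim ker((I - K)^*). We are in the second case, so we need both kernels. Kernel of I - K: (I - K) u = u - u (v·u) = u - u = 0, so ker(I - K) = span{u} = span{(1, -3, 3)} (it is exactly 1-dimensional because rank(I - K) = 2). Kernel of the adjoint: K is real, so (I - K)^* = I - K^T = I - v u^T, and (I - v u^T) v = v - v (u·v) = 0; hence ker((I - K)^*) = span{v} = span{(-11, -2, 2)}. Therefore (I - K) x = y is solvable iff <y, v> = 0, i.e. iff -11y_1 - 2y_2 + 2y_3 = 0. When this holds, K y = u (v·y) = 0, so (I - K) y = y and x = y is a particular solution; the full solution set is the line x = y + c·u = y + c·(1, -3, 3), c ∈ C.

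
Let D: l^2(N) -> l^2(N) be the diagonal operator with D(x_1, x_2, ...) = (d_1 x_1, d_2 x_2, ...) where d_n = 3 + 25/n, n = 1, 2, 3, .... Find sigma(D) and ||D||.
sigma(D) = {3 + 25/n : n ≥ 1} ∪ {3}; ||D|| = 28

A bounded diagonal operator on l^2 with diagonal entries d_n has spectrum equal to the closure of {d_n : n ≥ 1}: every d_n is an eigenvalue (with eigenvector e_n), so {d_n} ⊂ sigma(D); the spectrum is closed, so its closure is too; and for lambda not in the closure, (D - lambda I) has bounded inverse (the diagonal entries 1/(d_n - lambda) are bounded). For our sequence d_n = 3 + 25/n, n = 1, 2, 3, ...:
  - {d_n} = {3 + 25/n : n ≥ 1}; the only limit point is 3
  - closure = {3 + 25/n : n ≥ 1} ∪ {3}
For the norm: a diagonal operator has ||D|| = sup_n |d_n|. Here d_n = 3 + 25/n is positive and decreasing, so sup_n |d_n| = d_1 = 3 + 25 = 28. So ||D|| = 28.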